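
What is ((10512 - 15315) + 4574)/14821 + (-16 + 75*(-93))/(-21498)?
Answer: 98690569/318621858 ≈ 0.30974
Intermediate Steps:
((10512 - 15315) + 4574)/14821 + (-16 + 75*(-93))/(-21498) = (-4803 + 4574)*(1/14821) + (-16 - 6975)*(-1/21498) = -229*1/14821 - 6991*(-1/21498) = -229/14821 + 6991/21498 = 98690569/318621858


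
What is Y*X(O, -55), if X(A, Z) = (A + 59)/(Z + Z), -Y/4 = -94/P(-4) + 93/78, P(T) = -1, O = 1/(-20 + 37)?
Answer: 45180/221 ≈ 204.43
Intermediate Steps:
O = 1/17 ≈ 0.058824
Y = -4950/13 (Y = -4*(-94/(-1) + 93/78) = -4*(-94*(-1) + 93*(1/78)) = -4*(94 + 31/26) = -4*2475/26 = -4950/13 ≈ -380.77)
X(A, Z) = (59 + A)/(2*Z) (X(A, Z) = (59 + A)/((2*Z)) = (59 + A)*(1/(2*Z)) = (59 + A)/(2*Z))
Y*X(O, -55) = -2475*(59 + 1/17)/(13*(-55)) = -2475*(-1)*1004/(13*55*17) = -4950/13*(-502/935) = 45180/221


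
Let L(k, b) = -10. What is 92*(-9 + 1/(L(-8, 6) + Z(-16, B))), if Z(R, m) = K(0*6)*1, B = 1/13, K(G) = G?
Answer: -4186/5 ≈ -837.20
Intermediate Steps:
B = 1/13 ≈ 0.076923
Z(R, m) = 0 (Z(R, m) = (0*6)*1 = 0*1 = 0)
92*(-9 + 1/(L(-8, 6) + Z(-16, B))) = 92*(-9 + 1/(-10 + 0)) = 92*(-9 + 1/(-10)) = 92*(-9 - ⅒) = 92*(-91/10) = -4186/5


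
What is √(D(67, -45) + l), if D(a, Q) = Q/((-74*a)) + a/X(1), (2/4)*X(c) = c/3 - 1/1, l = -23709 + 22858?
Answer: I*√22154091695/4958 ≈ 30.021*I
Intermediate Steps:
l = -851
X(c) = -2 + 2*c/3 (X(c) = 2*(c/3 - 1/1) = 2*(c*(⅓) - 1*1) = 2*(c/3 - 1) = 2*(-1 + c/3) = -2 + 2*c/3)
D(a, Q) = -3*a/4 - Q/(74*a) (D(a, Q) = Q/((-74*a)) + a/(-2 + (⅔)*1) = Q*(-1/(74*a)) + a/(-2 + ⅔) = -Q/(74*a) + a/(-4/3) = -Q/(74*a) + a*(-¾) = -Q/(74*a) - 3*a/4 = -3*a/4 - Q/(74*a))
√(D(67, -45) + l) = √((-¾*67 - 1/74*(-45)/67) - 851) = √((-201/4 - 1/74*(-45)*1/67) - 851) = √((-201/4 + 45/4958) - 851) = √(-498189/9916 - 851) = √(-8936705/9916) = I*√22154091695/4958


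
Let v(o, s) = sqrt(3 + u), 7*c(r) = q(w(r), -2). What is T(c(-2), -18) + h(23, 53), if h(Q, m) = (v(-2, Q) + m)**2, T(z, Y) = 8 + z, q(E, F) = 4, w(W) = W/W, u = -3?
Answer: 19723/7 ≈ 2817.6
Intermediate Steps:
w(W) = 1
c(r) = 4/7 (c(r) = (1/7)*4 = 4/7)
v(o, s) = 0 (v(o, s) = sqrt(3 - 3) = sqrt(0) = 0)
h(Q, m) = m**2 (h(Q, m) = (0 + m)**2 = m**2)
T(c(-2), -18) + h(23, 53) = (8 + 4/7) + 53**2 = 60/7 + 2809 = 19723/7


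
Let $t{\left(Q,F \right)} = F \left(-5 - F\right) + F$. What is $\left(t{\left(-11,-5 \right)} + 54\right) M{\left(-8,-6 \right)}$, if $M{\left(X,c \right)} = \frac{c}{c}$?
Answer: $49$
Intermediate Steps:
$M{\left(X,c \right)} = 1$
$t{\left(Q,F \right)} = F + F \left(-5 - F\right)$
$\left(t{\left(-11,-5 \right)} + 54\right) M{\left(-8,-6 \right)} = \left(\left(-1\right) \left(-5\right) \left(4 - 5\right) + 54\right) 1 = \left(\left(-1\right) \left(-5\right) \left(-1\right) + 54\right) 1 = \left(-5 + 54\right) 1 = 49 \cdot 1 = 49$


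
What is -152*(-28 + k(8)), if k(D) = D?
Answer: 3040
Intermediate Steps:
-152*(-28 + k(8)) = -152*(-28 + 8) = -152*(-20) = 3040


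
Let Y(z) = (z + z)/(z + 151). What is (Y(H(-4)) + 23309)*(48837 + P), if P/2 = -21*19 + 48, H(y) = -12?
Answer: 155953886145/139 ≈ 1.1220e+9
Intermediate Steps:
P = -702 (P = 2*(-21*19 + 48) = 2*(-399 + 48) = 2*(-351) = -702)
Y(z) = 2*z/(151 + z) (Y(z) = (2*z)/(151 + z) = 2*z/(151 + z))
(Y(H(-4)) + 23309)*(48837 + P) = (2*(-12)/(151 - 12) + 23309)*(48837 - 702) = (2*(-12)/139 + 23309)*48135 = (2*(-12)*(1/139) + 23309)*48135 = (-24/139 + 23309)*48135 = (3239927/139)*48135 = 155953886145/139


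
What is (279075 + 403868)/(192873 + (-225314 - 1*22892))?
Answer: -682943/55333 ≈ -12.342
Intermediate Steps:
(279075 + 403868)/(192873 + (-225314 - 1*22892)) = 682943/(192873 + (-225314 - 22892)) = 682943/(192873 - 248206) = 682943/(-55333) = 682943*(-1/55333) = -682943/55333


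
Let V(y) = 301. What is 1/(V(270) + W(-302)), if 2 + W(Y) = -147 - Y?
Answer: 1/454 ≈ 0.0022026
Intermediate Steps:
W(Y) = -149 - Y (W(Y) = -2 + (-147 - Y) = -149 - Y)
1/(V(270) + W(-302)) = 1/(301 + (-149 - 1*(-302))) = 1/(301 + (-149 + 302)) = 1/(301 + 153) = 1/454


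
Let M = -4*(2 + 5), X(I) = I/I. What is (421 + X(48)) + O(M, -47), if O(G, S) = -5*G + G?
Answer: 534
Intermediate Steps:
X(I) = 1
M = -28 (M = -4*7 = -28)
O(G, S) = -4*G
(421 + X(48)) + O(M, -47) = (421 + 1) - 4*(-28) = 422 + 112 = 534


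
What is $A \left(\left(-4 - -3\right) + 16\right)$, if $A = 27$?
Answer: $405$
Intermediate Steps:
$A \left(\left(-4 - -3\right) + 16\right) = 27 \left(\left(-4 - -3\right) + 16\right) = 27 \left(\left(-4 + 3\right) + 16\right) = 27 \left(-1 + 16\right) = 27 \cdot 15 = 405$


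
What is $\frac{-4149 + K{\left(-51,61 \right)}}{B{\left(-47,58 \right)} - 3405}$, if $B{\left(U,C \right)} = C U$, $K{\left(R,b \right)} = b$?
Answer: $\frac{4088}{6131} \approx 0.66678$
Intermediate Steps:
$\frac{-4149 + K{\left(-51,61 \right)}}{B{\left(-47,58 \right)} - 3405} = \frac{-4149 + 61}{58 \left(-47\right) - 3405} = - \frac{4088}{-2726 - 3405} = - \frac{4088}{-6131} = \left(-4088\right) \left(- \frac{1}{6131}\right) = \frac{4088}{6131}$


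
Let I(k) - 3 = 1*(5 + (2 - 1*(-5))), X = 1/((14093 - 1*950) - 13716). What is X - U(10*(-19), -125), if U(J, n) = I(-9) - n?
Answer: -80221/573 ≈ -140.00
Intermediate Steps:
X = -1/573 (X = 1/((14093 - 950) - 13716) = 1/(13143 - 13716) = 1/(-573) = -1/573 ≈ -0.0017452)
I(k) = 15 (I(k) = 3 + 1*(5 + (2 - 1*(-5))) = 3 + 1*(5 + (2 + 5)) = 3 + 1*(5 + 7) = 3 + 1*12 = 3 + 12 = 15)
U(J, n) = 15 - n
X - U(10*(-19), -125) = -1/573 - (15 - 1*(-125)) = -1/573 - (15 + 125) = -1/573 - 1*140 = -1/573 - 140 = -80221/573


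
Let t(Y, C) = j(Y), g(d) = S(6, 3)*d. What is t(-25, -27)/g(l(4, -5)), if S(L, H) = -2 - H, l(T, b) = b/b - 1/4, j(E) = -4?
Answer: 16/15 ≈ 1.0667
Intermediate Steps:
l(T, b) = ¾ (l(T, b) = 1 - 1*¼ = 1 - ¼ = ¾)
g(d) = -5*d (g(d) = (-2 - 1*3)*d = (-2 - 3)*d = -5*d)
t(Y, C) = -4
t(-25, -27)/g(l(4, -5)) = -4/((-5*¾)) = -4/(-15/4) = -4*(-4/15) = 16/15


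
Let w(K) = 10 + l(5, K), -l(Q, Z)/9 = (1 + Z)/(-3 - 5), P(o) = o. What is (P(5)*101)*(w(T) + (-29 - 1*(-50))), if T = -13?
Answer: 17675/2 ≈ 8837.5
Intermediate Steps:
l(Q, Z) = 9/8 + 9*Z/8 (l(Q, Z) = -9*(1 + Z)/(-3 - 5) = -9*(1 + Z)/(-8) = -9*(1 + Z)*(-1)/8 = -9*(-⅛ - Z/8) = 9/8 + 9*Z/8)
w(K) = 89/8 + 9*K/8 (w(K) = 10 + (9/8 + 9*K/8) = 89/8 + 9*K/8)
(P(5)*101)*(w(T) + (-29 - 1*(-50))) = (5*101)*((89/8 + (9/8)*(-13)) + (-29 - 1*(-50))) = 505*((89/8 - 117/8) + (-29 + 50)) = 505*(-7/2 + 21) = 505*(35/2) = 17675/2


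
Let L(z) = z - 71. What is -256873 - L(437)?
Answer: -257239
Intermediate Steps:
L(z) = -71 + z
-256873 - L(437) = -256873 - (-71 + 437) = -256873 - 1*366 = -256873 - 366 = -257239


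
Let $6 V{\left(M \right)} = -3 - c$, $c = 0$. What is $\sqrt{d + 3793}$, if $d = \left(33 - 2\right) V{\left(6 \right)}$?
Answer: $\frac{\sqrt{15110}}{2} \approx 61.461$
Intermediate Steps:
$V{\left(M \right)} = - \frac{1}{2}$ ($V{\left(M \right)} = \frac{-3 - 0}{6} = \frac{-3 + 0}{6} = \frac{1}{6} \left(-3\right) = - \frac{1}{2}$)
$d = - \frac{31}{2}$ ($d = \left(33 - 2\right) \left(- \frac{1}{2}\right) = 31 \left(- \frac{1}{2}\right) = - \frac{31}{2} \approx -15.5$)
$\sqrt{d + 3793} = \sqrt{- \frac{31}{2} + 3793} = \sqrt{\frac{7555}{2}} = \frac{\sqrt{15110}}{2}$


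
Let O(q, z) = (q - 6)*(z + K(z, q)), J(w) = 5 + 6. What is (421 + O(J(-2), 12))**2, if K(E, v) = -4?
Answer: 212521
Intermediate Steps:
J(w) = 11
O(q, z) = (-6 + q)*(-4 + z) (O(q, z) = (q - 6)*(z - 4) = (-6 + q)*(-4 + z))
(421 + O(J(-2), 12))**2 = (421 + (24 - 6*12 - 4*11 + 11*12))**2 = (421 + (24 - 72 - 44 + 132))**2 = (421 + 40)**2 = 461**2 = 212521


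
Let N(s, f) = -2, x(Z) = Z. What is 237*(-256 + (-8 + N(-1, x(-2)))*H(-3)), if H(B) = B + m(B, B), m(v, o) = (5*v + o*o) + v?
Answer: -32232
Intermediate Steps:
m(v, o) = o² + 6*v (m(v, o) = (5*v + o²) + v = (o² + 5*v) + v = o² + 6*v)
H(B) = B² + 7*B (H(B) = B + (B² + 6*B) = B² + 7*B)
237*(-256 + (-8 + N(-1, x(-2)))*H(-3)) = 237*(-256 + (-8 - 2)*(-3*(7 - 3))) = 237*(-256 - (-30)*4) = 237*(-256 - 10*(-12)) = 237*(-256 + 120) = 237*(-136) = -32232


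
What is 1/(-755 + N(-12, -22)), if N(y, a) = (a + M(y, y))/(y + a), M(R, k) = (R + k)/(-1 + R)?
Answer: -221/166724 ≈ -0.0013255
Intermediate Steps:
M(R, k) = (R + k)/(-1 + R)
N(y, a) = (a + 2*y/(-1 + y))/(a + y) (N(y, a) = (a + (y + y)/(-1 + y))/(y + a) = (a + (2*y)/(-1 + y))/(a + y) = (a + 2*y/(-1 + y))/(a + y))
1/(-755 + N(-12, -22)) = 1/(-755 + (2*(-12) - 22*(-1 - 12))/((-1 - 12)*(-22 - 12))) = 1/(-755 + (-24 - 22*(-13))/(-13*(-34))) = 1/(-755 - 1/13*(-1/34)*(-24 + 286)) = 1/(-755 - 1/13*(-1/34)*262) = 1/(-755 + 131/221) = 1/(-166724/221) = -221/166724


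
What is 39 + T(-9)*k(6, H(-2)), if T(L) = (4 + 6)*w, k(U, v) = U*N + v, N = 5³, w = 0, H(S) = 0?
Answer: 39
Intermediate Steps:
N = 125
k(U, v) = v + 125*U (k(U, v) = U*125 + v = 125*U + v = v + 125*U)
T(L) = 0 (T(L) = (4 + 6)*0 = 10*0 = 0)
39 + T(-9)*k(6, H(-2)) = 39 + 0*(0 + 125*6) = 39 + 0*(0 + 750) = 39 + 0*750 = 39 + 0 = 39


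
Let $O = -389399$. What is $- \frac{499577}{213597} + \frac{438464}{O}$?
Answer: $- \frac{288189379231}{83174458203} \approx -3.4649$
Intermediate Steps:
$- \frac{499577}{213597} + \frac{438464}{O} = - \frac{499577}{213597} + \frac{438464}{-389399} = \left(-499577\right) \frac{1}{213597} + 438464 \left(- \frac{1}{389399}\right) = - \frac{499577}{213597} - \frac{438464}{389399} = - \frac{288189379231}{83174458203}$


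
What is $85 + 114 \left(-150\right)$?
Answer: $-17015$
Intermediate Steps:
$85 + 114 \left(-150\right) = 85 - 17100 = -17015$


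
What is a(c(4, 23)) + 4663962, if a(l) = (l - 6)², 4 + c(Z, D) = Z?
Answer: 4663998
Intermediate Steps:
c(Z, D) = -4 + Z
a(l) = (-6 + l)²
a(c(4, 23)) + 4663962 = (-6 + (-4 + 4))² + 4663962 = (-6 + 0)² + 4663962 = (-6)² + 4663962 = 36 + 4663962 = 4663998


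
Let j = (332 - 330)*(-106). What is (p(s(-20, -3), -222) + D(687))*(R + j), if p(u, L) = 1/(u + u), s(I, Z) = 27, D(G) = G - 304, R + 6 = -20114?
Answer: -210263378/27 ≈ -7.7875e+6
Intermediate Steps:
R = -20120 (R = -6 - 20114 = -20120)
D(G) = -304 + G
p(u, L) = 1/(2*u)
j = -212 (j = 2*(-106) = -212)
(p(s(-20, -3), -222) + D(687))*(R + j) = ((1/2)/27 + (-304 + 687))*(-20120 - 212) = ((1/2)*(1/27) + 383)*(-20332) = (1/54 + 383)*(-20332) = (20683/54)*(-20332) = -210263378/27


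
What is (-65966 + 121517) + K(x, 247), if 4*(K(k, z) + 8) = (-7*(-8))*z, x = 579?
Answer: 59001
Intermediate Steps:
K(k, z) = -8 + 14*z (K(k, z) = -8 + ((-7*(-8))*z)/4 = -8 + (56*z)/4 = -8 + 14*z)
(-65966 + 121517) + K(x, 247) = (-65966 + 121517) + (-8 + 14*247) = 55551 + (-8 + 3458) = 55551 + 3450 = 59001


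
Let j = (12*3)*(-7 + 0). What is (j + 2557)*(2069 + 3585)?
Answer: 13032470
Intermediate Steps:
j = -252 (j = 36*(-7) = -252)
(j + 2557)*(2069 + 3585) = (-252 + 2557)*(2069 + 3585) = 2305*5654 = 13032470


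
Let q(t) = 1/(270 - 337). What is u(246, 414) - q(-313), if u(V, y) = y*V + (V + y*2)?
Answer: 6895507/67 ≈ 1.0292e+5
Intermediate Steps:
u(V, y) = V + 2*y + V*y (u(V, y) = V*y + (V + 2*y) = V + 2*y + V*y)
q(t) = -1/67 (q(t) = 1/(-67) = -1/67)
u(246, 414) - q(-313) = (246 + 2*414 + 246*414) - 1*(-1/67) = (246 + 828 + 101844) + 1/67 = 102918 + 1/67 = 6895507/67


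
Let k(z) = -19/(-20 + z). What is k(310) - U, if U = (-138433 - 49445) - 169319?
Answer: 103587111/290 ≈ 3.5720e+5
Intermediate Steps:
U = -357197 (U = -187878 - 169319 = -357197)
k(310) - U = -19/(-20 + 310) - 1*(-357197) = -19/290 + 357197 = 103587111/290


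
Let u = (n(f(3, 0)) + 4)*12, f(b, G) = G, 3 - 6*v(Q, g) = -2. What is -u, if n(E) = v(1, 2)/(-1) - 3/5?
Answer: -154/5 ≈ -30.800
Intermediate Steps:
v(Q, g) = ⅚ (v(Q, g) = ½ - ⅙*(-2) = ½ + ⅓ = ⅚)
n(E) = -43/30 (n(E) = (⅚)/(-1) - 3/5 = (⅚)*(-1) - 3*⅕ = -⅚ - ⅗ = -43/30)
u = 154/5 (u = (-43/30 + 4)*12 = (77/30)*12 = 154/5 ≈ 30.800)
-u = -1*154/5 = -154/5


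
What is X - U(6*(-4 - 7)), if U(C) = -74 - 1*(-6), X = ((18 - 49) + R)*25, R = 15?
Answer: -332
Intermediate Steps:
X = -400 (X = ((18 - 49) + 15)*25 = (-31 + 15)*25 = -16*25 = -400)
U(C) = -68 (U(C) = -74 + 6 = -68)
X - U(6*(-4 - 7)) = -400 - 1*(-68) = -400 + 68 = -332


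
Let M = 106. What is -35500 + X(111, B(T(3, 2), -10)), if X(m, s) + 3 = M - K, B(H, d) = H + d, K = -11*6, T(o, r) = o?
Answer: -35331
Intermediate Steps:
K = -66
X(m, s) = 169 (X(m, s) = -3 + (106 - 1*(-66)) = -3 + (106 + 66) = -3 + 172 = 169)
-35500 + X(111, B(T(3, 2), -10)) = -35500 + 169 = -35331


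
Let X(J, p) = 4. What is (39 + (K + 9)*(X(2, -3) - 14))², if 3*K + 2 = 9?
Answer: 49729/9 ≈ 5525.4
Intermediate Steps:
K = 7/3 (K = -⅔ + (⅓)*9 = -⅔ + 3 = 7/3 ≈ 2.3333)
(39 + (K + 9)*(X(2, -3) - 14))² = (39 + (7/3 + 9)*(4 - 14))² = (39 + (34/3)*(-10))² = (39 - 340/3)² = (-223/3)² = 49729/9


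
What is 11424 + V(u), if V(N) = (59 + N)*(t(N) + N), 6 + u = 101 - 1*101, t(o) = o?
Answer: 10788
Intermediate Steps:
u = -6 (u = -6 + (101 - 1*101) = -6 + (101 - 101) = -6 + 0 = -6)
V(N) = 2*N*(59 + N) (V(N) = (59 + N)*(N + N) = (59 + N)*(2*N) = 2*N*(59 + N))
11424 + V(u) = 11424 + 2*(-6)*(59 - 6) = 11424 + 2*(-6)*53 = 11424 - 636 = 10788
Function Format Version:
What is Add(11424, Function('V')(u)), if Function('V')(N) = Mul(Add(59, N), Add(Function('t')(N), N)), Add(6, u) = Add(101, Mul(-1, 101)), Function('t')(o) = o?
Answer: 10788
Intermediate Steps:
u = -6 (u = Add(-6, Add(101, Mul(-1, 101))) = Add(-6, Add(101, -101)) = Add(-6, 0) = -6)
Function('V')(N) = Mul(2, N, Add(59, N)) (Function('V')(N) = Mul(Add(59, N), Add(N, N)) = Mul(Add(59, N), Mul(2, N)) = Mul(2, N, Add(59, N)))
Add(11424, Function('V')(u)) = Add(11424, Mul(2, -6, Add(59, -6))) = Add(11424, Mul(2, -6, 53)) = Add(11424, -636) = 10788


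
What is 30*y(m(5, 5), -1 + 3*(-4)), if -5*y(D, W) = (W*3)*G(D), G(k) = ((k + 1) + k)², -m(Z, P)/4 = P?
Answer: 355914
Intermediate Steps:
m(Z, P) = -4*P
G(k) = (1 + 2*k)² (G(k) = ((1 + k) + k)² = (1 + 2*k)²)
y(D, W) = -3*W*(1 + 2*D)²/5 (y(D, W) = -W*3*(1 + 2*D)²/5 = -3*W*(1 + 2*D)²/5)
30*y(m(5, 5), -1 + 3*(-4)) = 30*(-3*(-1 + 3*(-4))*(1 + 2*(-4*5))²/5) = 30*(-3*(-1 - 12)*(1 + 2*(-20))²/5) = 30*(-⅗*(-13)*(1 - 40)²) = 30*(-⅗*(-13)*(-39)²) = 30*(-⅗*(-13)*1521) = 30*(59319/5) = 355914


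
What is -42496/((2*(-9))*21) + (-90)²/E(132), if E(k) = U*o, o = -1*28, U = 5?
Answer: 10313/189 ≈ 54.566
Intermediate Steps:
o = -28
E(k) = -140 (E(k) = 5*(-28) = -140)
-42496/((2*(-9))*21) + (-90)²/E(132) = -42496/((2*(-9))*21) + (-90)²/(-140) = -42496/((-18*21)) + 8100*(-1/140) = -42496/(-378) - 405/7 = -42496*(-1/378) - 405/7 = 21248/189 - 405/7 = 10313/189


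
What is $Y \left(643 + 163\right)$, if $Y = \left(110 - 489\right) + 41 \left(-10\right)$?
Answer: $-635934$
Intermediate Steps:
$Y = -789$ ($Y = -379 - 410 = -789$)
$Y \left(643 + 163\right) = - 789 \left(643 + 163\right) = \left(-789\right) 806 = -635934$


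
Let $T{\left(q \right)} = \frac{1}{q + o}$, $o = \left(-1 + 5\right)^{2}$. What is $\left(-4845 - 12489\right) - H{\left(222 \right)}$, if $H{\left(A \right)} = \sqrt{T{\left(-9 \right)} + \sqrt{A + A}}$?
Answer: $-17334 - \frac{\sqrt{7 + 98 \sqrt{111}}}{7} \approx -17339.0$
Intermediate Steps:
$o = 16$ ($o = 4^{2} = 16$)
$T{\left(q \right)} = \frac{1}{16 + q}$ ($T{\left(q \right)} = \frac{1}{q + 16} = \frac{1}{16 + q}$)
$H{\left(A \right)} = \sqrt{\frac{1}{7} + \sqrt{2} \sqrt{A}}$ ($H{\left(A \right)} = \sqrt{\frac{1}{16 - 9} + \sqrt{A + A}} = \sqrt{\frac{1}{7} + \sqrt{2 A}} = \sqrt{\frac{1}{7} + \sqrt{2} \sqrt{A}}$)
$\left(-4845 - 12489\right) - H{\left(222 \right)} = \left(-4845 - 12489\right) - \frac{\sqrt{7 + 49 \sqrt{2} \sqrt{222}}}{7} = -17334 - \frac{\sqrt{7 + 98 \sqrt{111}}}{7}$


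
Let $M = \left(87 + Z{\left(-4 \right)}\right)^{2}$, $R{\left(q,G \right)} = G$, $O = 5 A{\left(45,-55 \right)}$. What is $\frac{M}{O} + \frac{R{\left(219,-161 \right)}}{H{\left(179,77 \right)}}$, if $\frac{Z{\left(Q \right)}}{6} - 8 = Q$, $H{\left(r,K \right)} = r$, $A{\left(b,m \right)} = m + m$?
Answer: $- \frac{2294009}{98450} \approx -23.301$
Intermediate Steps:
$A{\left(b,m \right)} = 2 m$
$O = -550$ ($O = 5 \cdot 2 \left(-55\right) = 5 \left(-110\right) = -550$)
$Z{\left(Q \right)} = 48 + 6 Q$
$M = 12321$ ($M = \left(87 + \left(48 + 6 \left(-4\right)\right)\right)^{2} = \left(87 + \left(48 - 24\right)\right)^{2} = \left(87 + 24\right)^{2} = 111^{2} = 12321$)
$\frac{M}{O} + \frac{R{\left(219,-161 \right)}}{H{\left(179,77 \right)}} = \frac{12321}{-550} - \frac{161}{179} = 12321 \left(- \frac{1}{550}\right) - \frac{161}{179} = - \frac{12321}{550} - \frac{161}{179} = - \frac{2294009}{98450}$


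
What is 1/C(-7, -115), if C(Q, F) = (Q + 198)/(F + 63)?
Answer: -52/191 ≈ -0.27225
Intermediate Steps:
C(Q, F) = (198 + Q)/(63 + F)
1/C(-7, -115) = 1/((198 - 7)/(63 - 115)) = 1/(191/(-52)) = 1/(-1/52*191) = 1/(-191/52) = -52/191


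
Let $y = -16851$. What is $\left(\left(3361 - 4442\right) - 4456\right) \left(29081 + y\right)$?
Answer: $-67717510$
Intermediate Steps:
$\left(\left(3361 - 4442\right) - 4456\right) \left(29081 + y\right) = \left(\left(3361 - 4442\right) - 4456\right) \left(29081 - 16851\right) = \left(-1081 + \left(-6719 + 2263\right)\right) 12230 = \left(-1081 - 4456\right) 12230 = \left(-5537\right) 12230 = -67717510$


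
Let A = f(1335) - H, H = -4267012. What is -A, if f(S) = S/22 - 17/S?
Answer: -125323924291/29370 ≈ -4.2671e+6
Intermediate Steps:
f(S) = -17/S + S/22 (f(S) = S*(1/22) - 17/S = S/22 - 17/S = -17/S + S/22)
A = 125323924291/29370 (A = (-17/1335 + (1/22)*1335) - 1*(-4267012) = (-17*1/1335 + 1335/22) + 4267012 = (-17/1335 + 1335/22) + 4267012 = 1781851/29370 + 4267012 = 125323924291/29370 ≈ 4.2671e+6)
-A = -1*125323924291/29370 = -125323924291/29370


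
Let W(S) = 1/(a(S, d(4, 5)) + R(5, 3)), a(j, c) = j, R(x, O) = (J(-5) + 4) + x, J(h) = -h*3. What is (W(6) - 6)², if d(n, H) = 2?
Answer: 32041/900 ≈ 35.601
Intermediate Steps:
J(h) = -3*h
R(x, O) = 19 + x (R(x, O) = (-3*(-5) + 4) + x = (15 + 4) + x = 19 + x)
W(S) = 1/(24 + S) (W(S) = 1/(S + (19 + 5)) = 1/(S + 24) = 1/(24 + S))
(W(6) - 6)² = (1/(24 + 6) - 6)² = (1/30 - 6)² = (-179/30)² = 32041/900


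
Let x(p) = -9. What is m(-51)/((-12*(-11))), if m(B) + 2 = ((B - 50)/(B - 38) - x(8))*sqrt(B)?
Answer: -1/66 + 41*I*sqrt(51)/534 ≈ -0.015152 + 0.54831*I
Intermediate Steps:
m(B) = -2 + sqrt(B)*(9 + (-50 + B)/(-38 + B)) (m(B) = -2 + ((B - 50)/(B - 38) - 1*(-9))*sqrt(B) = -2 + ((-50 + B)/(-38 + B) + 9)*sqrt(B) = -2 + (9 + (-50 + B)/(-38 + B))*sqrt(B) = -2 + sqrt(B)*(9 + (-50 + B)/(-38 + B)))
m(-51)/((-12*(-11))) = (2*(38 - 1*(-51) - 196*I*sqrt(51) + 5*(-51)**(3/2))/(-38 - 51))/((-12*(-11))) = (2*(38 + 51 - 196*I*sqrt(51) + 5*(-51*I*sqrt(51)))/(-89))/132 = (2*(-1/89)*(38 + 51 - 196*I*sqrt(51) - 255*I*sqrt(51)))*(1/132) = (2*(-1/89)*(89 - 451*I*sqrt(51)))*(1/132) = (-2 + 902*I*sqrt(51)/89)*(1/132) = -1/66 + 41*I*sqrt(51)/534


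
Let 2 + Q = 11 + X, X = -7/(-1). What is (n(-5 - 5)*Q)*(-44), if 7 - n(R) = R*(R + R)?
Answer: 135872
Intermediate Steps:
X = 7 (X = -7*(-1) = 7)
n(R) = 7 - 2*R² (n(R) = 7 - R*(R + R) = 7 - R*2*R = 7 - 2*R²)
Q = 16 (Q = -2 + (11 + 7) = -2 + 18 = 16)
(n(-5 - 5)*Q)*(-44) = ((7 - 2*(-5 - 5)²)*16)*(-44) = ((7 - 2*(-10)²)*16)*(-44) = ((7 - 2*100)*16)*(-44) = ((7 - 200)*16)*(-44) = -193*16*(-44) = -3088*(-44) = 135872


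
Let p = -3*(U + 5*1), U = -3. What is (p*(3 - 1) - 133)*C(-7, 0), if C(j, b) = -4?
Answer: 580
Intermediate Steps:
p = -6 (p = -3*(-3 + 5*1) = -3*(-3 + 5) = -3*2 = -6)
(p*(3 - 1) - 133)*C(-7, 0) = (-6*(3 - 1) - 133)*(-4) = (-6*2 - 133)*(-4) = (-12 - 133)*(-4) = -145*(-4) = 580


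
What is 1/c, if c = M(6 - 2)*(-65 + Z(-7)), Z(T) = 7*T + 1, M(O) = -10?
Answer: 1/1130 ≈ 0.00088496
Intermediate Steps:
Z(T) = 1 + 7*T
c = 1130 (c = -10*(-65 + (1 + 7*(-7))) = -10*(-65 + (1 - 49)) = -10*(-65 - 48) = -10*(-113) = 1130)
1/c = 1/1130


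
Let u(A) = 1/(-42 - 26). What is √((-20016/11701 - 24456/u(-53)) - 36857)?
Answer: √222641629742335/11701 ≈ 1275.2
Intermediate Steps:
u(A) = -1/68 (u(A) = 1/(-68) = -1/68)
√((-20016/11701 - 24456/u(-53)) - 36857) = √((-20016/11701 - 24456/(-1/68)) - 36857) = √((-20016*1/11701 - 24456*(-68)) - 36857) = √((-20016/11701 + 1663008) - 36857) = √(19458836592/11701 - 36857) = √(19027572835/11701) = √222641629742335/11701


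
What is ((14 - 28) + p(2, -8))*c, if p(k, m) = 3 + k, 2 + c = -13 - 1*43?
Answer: 522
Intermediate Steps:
c = -58 (c = -2 + (-13 - 1*43) = -2 + (-13 - 43) = -2 - 56 = -58)
((14 - 28) + p(2, -8))*c = ((14 - 28) + (3 + 2))*(-58) = (-14 + 5)*(-58) = -9*(-58) = 522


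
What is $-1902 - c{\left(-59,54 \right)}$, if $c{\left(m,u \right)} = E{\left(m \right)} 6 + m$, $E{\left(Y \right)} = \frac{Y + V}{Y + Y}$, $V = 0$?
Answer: $-1846$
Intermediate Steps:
$E{\left(Y \right)} = \frac{1}{2}$ ($E{\left(Y \right)} = \frac{Y + 0}{Y + Y} = \frac{Y}{2 Y} = Y \frac{1}{2 Y} = \frac{1}{2}$)
$c{\left(m,u \right)} = 3 + m$ ($c{\left(m,u \right)} = \frac{1}{2} \cdot 6 + m = 3 + m$)
$-1902 - c{\left(-59,54 \right)} = -1902 - \left(3 - 59\right) = -1902 - -56 = -1902 + 56 = -1846$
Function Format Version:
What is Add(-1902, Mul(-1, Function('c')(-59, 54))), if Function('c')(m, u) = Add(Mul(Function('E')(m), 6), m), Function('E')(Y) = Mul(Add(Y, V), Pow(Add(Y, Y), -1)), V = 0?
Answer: -1846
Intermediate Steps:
Function('E')(Y) = Rational(1, 2) (Function('E')(Y) = Mul(Add(Y, 0), Pow(Add(Y, Y), -1)) = Mul(Y, Pow(Mul(2, Y), -1)) = Mul(Y, Mul(Rational(1, 2), Pow(Y, -1))) = Rational(1, 2))
Function('c')(m, u) = Add(3, m) (Function('c')(m, u) = Add(Mul(Rational(1, 2), 6), m) = Add(3, m))
Add(-1902, Mul(-1, Function('c')(-59, 54))) = Add(-1902, Mul(-1, Add(3, -59))) = Add(-1902, Mul(-1, -56)) = Add(-1902, 56) = -1846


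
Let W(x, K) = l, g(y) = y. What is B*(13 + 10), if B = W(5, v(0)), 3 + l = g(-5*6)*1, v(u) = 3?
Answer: -759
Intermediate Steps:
l = -33 (l = -3 - 5*6*1 = -3 - 30*1 = -3 - 30 = -33)
W(x, K) = -33
B = -33
B*(13 + 10) = -33*(13 + 10) = -33*23 = -759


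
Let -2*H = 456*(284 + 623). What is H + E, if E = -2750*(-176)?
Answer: 277204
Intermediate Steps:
E = 484000
H = -206796 (H = -228*(284 + 623) = -228*907 = -1/2*413592 = -206796)
H + E = -206796 + 484000 = 277204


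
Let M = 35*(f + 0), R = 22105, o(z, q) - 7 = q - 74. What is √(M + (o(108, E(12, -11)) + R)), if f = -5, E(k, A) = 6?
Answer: √21869 ≈ 147.88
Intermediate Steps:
o(z, q) = -67 + q (o(z, q) = 7 + (q - 74) = 7 + (-74 + q) = -67 + q)
M = -175 (M = 35*(-5 + 0) = 35*(-5) = -175)
√(M + (o(108, E(12, -11)) + R)) = √(-175 + ((-67 + 6) + 22105)) = √(-175 + (-61 + 22105)) = √(-175 + 22044) = √21869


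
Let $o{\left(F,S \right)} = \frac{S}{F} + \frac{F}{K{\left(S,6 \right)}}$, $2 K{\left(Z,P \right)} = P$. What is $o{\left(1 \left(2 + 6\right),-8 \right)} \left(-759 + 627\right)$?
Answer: $-220$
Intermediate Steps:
$K{\left(Z,P \right)} = \frac{P}{2}$
$o{\left(F,S \right)} = \frac{F}{3} + \frac{S}{F}$ ($o{\left(F,S \right)} = \frac{S}{F} + \frac{F}{\frac{1}{2} \cdot 6} = \frac{S}{F} + \frac{F}{3} = \frac{F}{3} + \frac{S}{F}$)
$o{\left(1 \left(2 + 6\right),-8 \right)} \left(-759 + 627\right) = \left(\frac{1 \left(2 + 6\right)}{3} - \frac{8}{1 \left(2 + 6\right)}\right) \left(-759 + 627\right) = \left(\frac{1 \cdot 8}{3} - \frac{8}{1 \cdot 8}\right) \left(-132\right) = \left(\frac{1}{3} \cdot 8 - \frac{8}{8}\right) \left(-132\right) = \left(\frac{8}{3} - 1\right) \left(-132\right) = \frac{5}{3} \left(-132\right) = -220$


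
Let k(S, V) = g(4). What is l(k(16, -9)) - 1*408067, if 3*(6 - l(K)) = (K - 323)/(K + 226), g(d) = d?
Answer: -281561771/690 ≈ -4.0806e+5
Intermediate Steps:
k(S, V) = 4
l(K) = 6 - (-323 + K)/(3*(226 + K)) (l(K) = 6 - (K - 323)/(3*(K + 226)) = 6 - (-323 + K)/(3*(226 + K)))
l(k(16, -9)) - 1*408067 = (4391 + 17*4)/(3*(226 + 4)) - 1*408067 = (⅓)*(4391 + 68)/230 - 408067 = (⅓)*(1/230)*4459 - 408067 = 4459/690 - 408067 = -281561771/690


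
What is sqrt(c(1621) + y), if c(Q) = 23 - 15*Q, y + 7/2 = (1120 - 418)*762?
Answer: 3*sqrt(226946)/2 ≈ 714.58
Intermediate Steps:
y = 1069841/2 (y = -7/2 + (1120 - 418)*762 = -7/2 + 702*762 = -7/2 + 534924 = 1069841/2 ≈ 5.3492e+5)
sqrt(c(1621) + y) = sqrt((23 - 15*1621) + 1069841/2) = sqrt((23 - 24315) + 1069841/2) = sqrt(-24292 + 1069841/2) = sqrt(1021257/2) = 3*sqrt(226946)/2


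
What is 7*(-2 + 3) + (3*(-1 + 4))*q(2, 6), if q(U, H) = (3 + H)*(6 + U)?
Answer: 655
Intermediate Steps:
7*(-2 + 3) + (3*(-1 + 4))*q(2, 6) = 7*(-2 + 3) + (3*(-1 + 4))*(18 + 3*2 + 6*6 + 6*2) = 7*1 + (3*3)*(18 + 6 + 36 + 12) = 7 + 9*72 = 7 + 648 = 655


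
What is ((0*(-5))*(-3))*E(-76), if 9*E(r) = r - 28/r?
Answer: 0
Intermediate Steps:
E(r) = -28/(9*r) + r/9 (E(r) = (r - 28/r)/9 = -28/(9*r) + r/9)
((0*(-5))*(-3))*E(-76) = ((0*(-5))*(-3))*((⅑)*(-28 + (-76)²)/(-76)) = (0*(-3))*((⅑)*(-1/76)*(-28 + 5776)) = 0*((⅑)*(-1/76)*5748) = 0*(-479/57) = 0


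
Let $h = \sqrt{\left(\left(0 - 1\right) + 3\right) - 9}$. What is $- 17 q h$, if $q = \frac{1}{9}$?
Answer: $- \frac{17 i \sqrt{7}}{9} \approx - 4.9975 i$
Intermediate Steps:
$q = \frac{1}{9} \approx 0.11111$
$h = i \sqrt{7}$ ($h = \sqrt{\left(-1 + 3\right) - 9} = \sqrt{2 - 9} = \sqrt{-7} = i \sqrt{7} \approx 2.6458 i$)
$- 17 q h = \left(-17\right) \frac{1}{9} i \sqrt{7} = - \frac{17 i \sqrt{7}}{9}$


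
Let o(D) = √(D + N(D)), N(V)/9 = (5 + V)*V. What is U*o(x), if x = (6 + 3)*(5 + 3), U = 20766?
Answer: 249192*√347 ≈ 4.6419e+6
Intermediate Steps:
x = 72 (x = 9*8 = 72)
N(V) = 9*V*(5 + V) (N(V) = 9*((5 + V)*V) = 9*(V*(5 + V)) = 9*V*(5 + V))
o(D) = √(D + 9*D*(5 + D))
U*o(x) = 20766*√(72*(46 + 9*72)) = 20766*√(72*(46 + 648)) = 20766*√(72*694) = 20766*√49968 = 20766*(12*√347) = 249192*√347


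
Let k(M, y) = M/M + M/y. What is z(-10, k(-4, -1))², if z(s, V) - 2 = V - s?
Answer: 289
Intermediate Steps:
k(M, y) = 1 + M/y
z(s, V) = 2 + V - s (z(s, V) = 2 + (V - s) = 2 + V - s)
z(-10, k(-4, -1))² = (2 + (-4 - 1)/(-1) - 1*(-10))² = (2 - 1*(-5) + 10)² = (2 + 5 + 10)² = 17² = 289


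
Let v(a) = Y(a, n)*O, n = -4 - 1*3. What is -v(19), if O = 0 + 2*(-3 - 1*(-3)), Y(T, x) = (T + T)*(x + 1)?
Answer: 0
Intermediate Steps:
n = -7 (n = -4 - 3 = -7)
Y(T, x) = 2*T*(1 + x) (Y(T, x) = (2*T)*(1 + x) = 2*T*(1 + x))
O = 0 (O = 0 + 2*(-3 + 3) = 0 + 2*0 = 0 + 0 = 0)
v(a) = 0 (v(a) = (2*a*(1 - 7))*0 = (2*a*(-6))*0 = -12*a*0 = 0)
-v(19) = -1*0 = 0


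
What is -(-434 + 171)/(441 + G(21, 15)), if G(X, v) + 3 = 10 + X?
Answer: 263/469 ≈ 0.56077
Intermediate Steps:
G(X, v) = 7 + X (G(X, v) = -3 + (10 + X) = 7 + X)
-(-434 + 171)/(441 + G(21, 15)) = -(-434 + 171)/(441 + (7 + 21)) = -(-263)/(441 + 28) = -(-263)/469 = -1*(-263/469) = 263/469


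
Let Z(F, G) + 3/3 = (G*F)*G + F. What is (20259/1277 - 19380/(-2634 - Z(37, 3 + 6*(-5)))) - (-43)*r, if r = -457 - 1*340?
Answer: -432224317428/12618037 ≈ -34255.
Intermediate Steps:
r = -797 (r = -457 - 340 = -797)
Z(F, G) = -1 + F + F*G² (Z(F, G) = -1 + ((G*F)*G + F) = -1 + ((F*G)*G + F) = -1 + (F*G² + F) = -1 + (F + F*G²) = -1 + F + F*G²)
(20259/1277 - 19380/(-2634 - Z(37, 3 + 6*(-5)))) - (-43)*r = (20259/1277 - 19380/(-2634 - (-1 + 37 + 37*(3 + 6*(-5))²))) - (-43)*(-797) = (20259*(1/1277) - 19380/(-2634 - (-1 + 37 + 37*(3 - 30)²))) - 1*34271 = (20259/1277 - 19380/(-2634 - (-1 + 37 + 37*(-27)²))) - 34271 = (20259/1277 - 19380/(-2634 - (-1 + 37 + 37*729))) - 34271 = (20259/1277 - 19380/(-2634 - (-1 + 37 + 26973))) - 34271 = (20259/1277 - 19380/(-2634 - 1*27009)) - 34271 = (20259/1277 - 19380/(-2634 - 27009)) - 34271 = (20259/1277 - 19380/(-29643)) - 34271 = (20259/1277 - 19380*(-1/29643)) - 34271 = (20259/1277 + 6460/9881) - 34271 = 208428599/12618037 - 34271 = -432224317428/12618037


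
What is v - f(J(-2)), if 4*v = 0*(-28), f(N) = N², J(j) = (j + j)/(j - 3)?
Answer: -16/25 ≈ -0.64000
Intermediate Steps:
J(j) = 2*j/(-3 + j) (J(j) = (2*j)/(-3 + j) = 2*j/(-3 + j))
v = 0 (v = (0*(-28))/4 = (¼)*0 = 0)
v - f(J(-2)) = 0 - (2*(-2)/(-3 - 2))² = 0 - (2*(-2)/(-5))² = 0 - (2*(-2)*(-⅕))² = 0 - (⅘)² = 0 - 1*16/25 = 0 - 16/25 = -16/25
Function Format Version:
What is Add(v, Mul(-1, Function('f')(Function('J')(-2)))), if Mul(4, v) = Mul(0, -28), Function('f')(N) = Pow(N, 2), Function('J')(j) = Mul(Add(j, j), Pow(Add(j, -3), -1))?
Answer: Rational(-16, 25) ≈ -0.64000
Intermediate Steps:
Function('J')(j) = Mul(2, j, Pow(Add(-3, j), -1)) (Function('J')(j) = Mul(Mul(2, j), Pow(Add(-3, j), -1)) = Mul(2, j, Pow(Add(-3, j), -1)))
v = 0 (v = Mul(Rational(1, 4), Mul(0, -28)) = Mul(Rational(1, 4), 0) = 0)
Add(v, Mul(-1, Function('f')(Function('J')(-2)))) = Add(0, Mul(-1, Pow(Mul(2, -2, Pow(Add(-3, -2), -1)), 2))) = Add(0, Mul(-1, Pow(Mul(2, -2, Pow(-5, -1)), 2))) = Add(0, Mul(-1, Pow(Mul(2, -2, Rational(-1, 5)), 2))) = Add(0, Mul(-1, Pow(Rational(4, 5), 2))) = Add(0, Mul(-1, Rational(16, 25))) = Add(0, Rational(-16, 25)) = Rational(-16, 25)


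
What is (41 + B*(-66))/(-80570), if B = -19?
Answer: -37/2302 ≈ -0.016073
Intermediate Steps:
(41 + B*(-66))/(-80570) = (41 - 19*(-66))/(-80570) = (41 + 1254)*(-1/80570) = 1295*(-1/80570) = -37/2302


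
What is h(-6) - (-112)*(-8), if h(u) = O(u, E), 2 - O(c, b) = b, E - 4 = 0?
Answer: -898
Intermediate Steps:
E = 4 (E = 4 + 0 = 4)
O(c, b) = 2 - b
h(u) = -2 (h(u) = 2 - 1*4 = 2 - 4 = -2)
h(-6) - (-112)*(-8) = -2 - (-112)*(-8) = -2 - 56*16 = -2 - 896 = -898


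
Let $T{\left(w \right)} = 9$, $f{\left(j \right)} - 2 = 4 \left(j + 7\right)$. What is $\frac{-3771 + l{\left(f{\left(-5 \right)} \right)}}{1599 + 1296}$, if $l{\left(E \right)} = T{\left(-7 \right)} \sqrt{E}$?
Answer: $- \frac{1257}{965} + \frac{3 \sqrt{10}}{965} \approx -1.2928$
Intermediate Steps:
$f{\left(j \right)} = 30 + 4 j$ ($f{\left(j \right)} = 2 + 4 \left(j + 7\right) = 2 + 4 \left(7 + j\right) = 2 + \left(28 + 4 j\right) = 30 + 4 j$)
$l{\left(E \right)} = 9 \sqrt{E}$
$\frac{-3771 + l{\left(f{\left(-5 \right)} \right)}}{1599 + 1296} = \frac{-3771 + 9 \sqrt{30 + 4 \left(-5\right)}}{1599 + 1296} = \frac{-3771 + 9 \sqrt{30 - 20}}{2895} = \left(-3771 + 9 \sqrt{10}\right) \frac{1}{2895} = - \frac{1257}{965} + \frac{3 \sqrt{10}}{965}$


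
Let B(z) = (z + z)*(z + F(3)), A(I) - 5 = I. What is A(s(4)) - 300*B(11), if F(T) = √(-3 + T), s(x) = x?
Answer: -72591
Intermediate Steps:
A(I) = 5 + I
B(z) = 2*z² (B(z) = (z + z)*(z + √(-3 + 3)) = (2*z)*(z + √0) = (2*z)*(z + 0) = (2*z)*z = 2*z²)
A(s(4)) - 300*B(11) = (5 + 4) - 600*11² = 9 - 600*121 = 9 - 300*242 = 9 - 72600 = -72591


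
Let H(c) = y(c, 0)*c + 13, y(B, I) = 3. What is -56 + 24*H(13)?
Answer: 1192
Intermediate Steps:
H(c) = 13 + 3*c (H(c) = 3*c + 13 = 13 + 3*c)
-56 + 24*H(13) = -56 + 24*(13 + 3*13) = -56 + 24*(13 + 39) = -56 + 24*52 = -56 + 1248 = 1192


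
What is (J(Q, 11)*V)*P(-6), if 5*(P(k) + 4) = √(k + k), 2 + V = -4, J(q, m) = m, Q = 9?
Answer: 264 - 132*I*√3/5 ≈ 264.0 - 45.726*I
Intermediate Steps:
V = -6 (V = -2 - 4 = -6)
P(k) = -4 + √2*√k/5 (P(k) = -4 + √(k + k)/5 = -4 + √(2*k)/5 = -4 + (√2*√k)/5 = -4 + √2*√k/5)
(J(Q, 11)*V)*P(-6) = (11*(-6))*(-4 + √2*√(-6)/5) = -66*(-4 + √2*(I*√6)/5) = -66*(-4 + 2*I*√3/5) = 264 - 132*I*√3/5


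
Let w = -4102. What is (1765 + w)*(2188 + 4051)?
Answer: -14580543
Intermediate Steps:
(1765 + w)*(2188 + 4051) = (1765 - 4102)*(2188 + 4051) = -2337*6239 = -14580543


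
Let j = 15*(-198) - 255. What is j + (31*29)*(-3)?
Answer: -5922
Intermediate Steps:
j = -3225 (j = -2970 - 255 = -3225)
j + (31*29)*(-3) = -3225 + (31*29)*(-3) = -3225 + 899*(-3) = -3225 - 2697 = -5922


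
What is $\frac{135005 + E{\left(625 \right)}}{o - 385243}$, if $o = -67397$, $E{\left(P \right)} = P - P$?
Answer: $- \frac{27001}{90528} \approx -0.29826$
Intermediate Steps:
$E{\left(P \right)} = 0$
$\frac{135005 + E{\left(625 \right)}}{o - 385243} = \frac{135005 + 0}{-67397 - 385243} = \frac{135005}{-452640} = 135005 \left(- \frac{1}{452640}\right) = - \frac{27001}{90528}$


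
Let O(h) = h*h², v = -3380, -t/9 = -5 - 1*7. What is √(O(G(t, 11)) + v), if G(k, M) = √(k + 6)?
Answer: √(-3380 + 114*√114) ≈ 46.506*I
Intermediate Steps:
t = 108 (t = -9*(-5 - 1*7) = -9*(-5 - 7) = -9*(-12) = 108)
G(k, M) = √(6 + k)
O(h) = h³
√(O(G(t, 11)) + v) = √((√(6 + 108))³ - 3380) = √((√114)³ - 3380) = √(114*√114 - 3380) = √(-3380 + 114*√114)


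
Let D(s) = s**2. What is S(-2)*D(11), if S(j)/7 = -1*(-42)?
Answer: 35574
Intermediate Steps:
S(j) = 294 (S(j) = 7*(-1*(-42)) = 7*42 = 294)
S(-2)*D(11) = 294*11**2 = 294*121 = 35574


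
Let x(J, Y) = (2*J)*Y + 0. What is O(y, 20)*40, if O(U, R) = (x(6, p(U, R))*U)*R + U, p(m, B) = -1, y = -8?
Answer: 76480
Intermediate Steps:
x(J, Y) = 2*J*Y (x(J, Y) = 2*J*Y + 0 = 2*J*Y)
O(U, R) = U - 12*R*U (O(U, R) = ((2*6*(-1))*U)*R + U = (-12*U)*R + U = -12*R*U + U = U - 12*R*U)
O(y, 20)*40 = -8*(1 - 12*20)*40 = -8*(1 - 240)*40 = -8*(-239)*40 = 1912*40 = 76480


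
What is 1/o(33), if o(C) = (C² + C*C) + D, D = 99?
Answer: 1/2277 ≈ 0.00043917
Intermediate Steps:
o(C) = 99 + 2*C² (o(C) = (C² + C*C) + 99 = (C² + C²) + 99 = 2*C² + 99 = 99 + 2*C²)
1/o(33) = 1/(99 + 2*33²) = 1/(99 + 2*1089) = 1/(99 + 2178) = 1/2277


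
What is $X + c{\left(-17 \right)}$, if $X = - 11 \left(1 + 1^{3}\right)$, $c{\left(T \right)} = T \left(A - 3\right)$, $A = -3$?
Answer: $80$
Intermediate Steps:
$c{\left(T \right)} = - 6 T$ ($c{\left(T \right)} = T \left(-3 - 3\right) = T \left(-6\right) = - 6 T$)
$X = -22$ ($X = - 11 \left(1 + 1\right) = \left(-11\right) 2 = -22$)
$X + c{\left(-17 \right)} = -22 - -102 = -22 + 102 = 80$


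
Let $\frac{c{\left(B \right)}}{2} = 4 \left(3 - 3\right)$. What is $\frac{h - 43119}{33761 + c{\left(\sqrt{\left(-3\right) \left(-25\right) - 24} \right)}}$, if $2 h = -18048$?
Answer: $- \frac{573}{371} \approx -1.5445$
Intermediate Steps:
$h = -9024$ ($h = \frac{1}{2} \left(-18048\right) = -9024$)
$c{\left(B \right)} = 0$ ($c{\left(B \right)} = 2 \cdot 4 \left(3 - 3\right) = 2 \cdot 4 \cdot 0 = 2 \cdot 0 = 0$)
$\frac{h - 43119}{33761 + c{\left(\sqrt{\left(-3\right) \left(-25\right) - 24} \right)}} = \frac{-9024 - 43119}{33761 + 0} = - \frac{52143}{33761} = \left(-52143\right) \frac{1}{33761} = - \frac{573}{371}$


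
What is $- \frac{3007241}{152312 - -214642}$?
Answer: $- \frac{3007241}{366954} \approx -8.1951$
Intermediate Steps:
$- \frac{3007241}{152312 - -214642} = - \frac{3007241}{152312 + 214642} = - \frac{3007241}{366954}$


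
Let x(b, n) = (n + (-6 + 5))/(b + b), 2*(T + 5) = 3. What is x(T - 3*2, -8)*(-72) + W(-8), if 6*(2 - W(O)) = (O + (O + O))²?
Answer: -2434/19 ≈ -128.11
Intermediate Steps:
T = -7/2 (T = -5 + (½)*3 = -5 + 3/2 = -7/2 ≈ -3.5000)
W(O) = 2 - 3*O²/2 (W(O) = 2 - (O + (O + O))²/6 = 2 - (O + 2*O)²/6 = 2 - 9*O²/6 = 2 - 3*O²/2)
x(b, n) = (-1 + n)/(2*b) (x(b, n) = (n - 1)/((2*b)) = (-1 + n)*(1/(2*b)) = (-1 + n)/(2*b))
x(T - 3*2, -8)*(-72) + W(-8) = ((-1 - 8)/(2*(-7/2 - 3*2)))*(-72) + (2 - 3/2*(-8)²) = ((½)*(-9)/(-7/2 - 6))*(-72) + (2 - 3/2*64) = ((½)*(-9)/(-19/2))*(-72) + (2 - 96) = ((½)*(-2/19)*(-9))*(-72) - 94 = (9/19)*(-72) - 94 = -648/19 - 94 = -2434/19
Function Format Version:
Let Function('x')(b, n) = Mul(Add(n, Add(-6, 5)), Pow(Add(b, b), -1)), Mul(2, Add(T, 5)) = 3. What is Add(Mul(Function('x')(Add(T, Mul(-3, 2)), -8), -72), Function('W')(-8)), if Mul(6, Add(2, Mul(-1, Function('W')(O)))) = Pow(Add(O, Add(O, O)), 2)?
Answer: Rational(-2434, 19) ≈ -128.11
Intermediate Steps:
T = Rational(-7, 2) (T = Add(-5, Mul(Rational(1, 2), 3)) = Add(-5, Rational(3, 2)) = Rational(-7, 2) ≈ -3.5000)
Function('W')(O) = Add(2, Mul(Rational(-3, 2), Pow(O, 2))) (Function('W')(O) = Add(2, Mul(Rational(-1, 6), Pow(Add(O, Add(O, O)), 2))) = Add(2, Mul(Rational(-1, 6), Pow(Add(O, Mul(2, O)), 2))) = Add(2, Mul(Rational(-1, 6), Pow(Mul(3, O), 2))) = Add(2, Mul(Rational(-1, 6), Mul(9, Pow(O, 2)))) = Add(2, Mul(Rational(-3, 2), Pow(O, 2))))
Function('x')(b, n) = Mul(Rational(1, 2), Pow(b, -1), Add(-1, n)) (Function('x')(b, n) = Mul(Add(n, -1), Pow(Mul(2, b), -1)) = Mul(Add(-1, n), Mul(Rational(1, 2), Pow(b, -1))) = Mul(Rational(1, 2), Pow(b, -1), Add(-1, n)))
Add(Mul(Function('x')(Add(T, Mul(-3, 2)), -8), -72), Function('W')(-8)) = Add(Mul(Mul(Rational(1, 2), Pow(Add(Rational(-7, 2), Mul(-3, 2)), -1), Add(-1, -8)), -72), Add(2, Mul(Rational(-3, 2), Pow(-8, 2)))) = Add(Mul(Mul(Rational(1, 2), Pow(Add(Rational(-7, 2), -6), -1), -9), -72), Add(2, Mul(Rational(-3, 2), 64))) = Add(Mul(Mul(Rational(1, 2), Pow(Rational(-19, 2), -1), -9), -72), Add(2, -96)) = Add(Mul(Mul(Rational(1, 2), Rational(-2, 19), -9), -72), -94) = Add(Mul(Rational(9, 19), -72), -94) = Add(Rational(-648, 19), -94) = Rational(-2434, 19)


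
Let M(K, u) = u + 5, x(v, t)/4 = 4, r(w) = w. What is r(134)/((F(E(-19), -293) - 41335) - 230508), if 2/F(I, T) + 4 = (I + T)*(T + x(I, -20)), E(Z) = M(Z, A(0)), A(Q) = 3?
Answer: -10578094/21459558261 ≈ -0.00049293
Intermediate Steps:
x(v, t) = 16 (x(v, t) = 4*4 = 16)
M(K, u) = 5 + u
E(Z) = 8 (E(Z) = 5 + 3 = 8)
F(I, T) = 2/(-4 + (16 + T)*(I + T)) (F(I, T) = 2/(-4 + (I + T)*(T + 16)) = 2/(-4 + (I + T)*(16 + T)) = 2/(-4 + (16 + T)*(I + T)))
r(134)/((F(E(-19), -293) - 41335) - 230508) = 134/((2/(-4 + (-293)² + 16*8 + 16*(-293) + 8*(-293)) - 41335) - 230508) = 134/((2/(-4 + 85849 + 128 - 4688 - 2344) - 41335) - 230508) = 134/((2/78941 - 41335) - 230508) = 134/(-3263026233/78941 - 230508) = 134/(-21459558261/78941) = 134*(-78941/21459558261) = -10578094/21459558261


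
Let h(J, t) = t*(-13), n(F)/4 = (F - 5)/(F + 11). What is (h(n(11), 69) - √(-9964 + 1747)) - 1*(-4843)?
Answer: 3946 - 3*I*√913 ≈ 3946.0 - 90.648*I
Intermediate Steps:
n(F) = 4*(-5 + F)/(11 + F) (n(F) = 4*((F - 5)/(F + 11)) = 4*((-5 + F)/(11 + F)) = 4*(-5 + F)/(11 + F))
h(J, t) = -13*t
(h(n(11), 69) - √(-9964 + 1747)) - 1*(-4843) = (-13*69 - √(-9964 + 1747)) - 1*(-4843) = (-897 - √(-8217)) + 4843 = (-897 - 3*I*√913) + 4843 = 3946 - 3*I*√913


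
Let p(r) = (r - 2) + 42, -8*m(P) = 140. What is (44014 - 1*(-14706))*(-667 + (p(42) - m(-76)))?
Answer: -33323600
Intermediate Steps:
m(P) = -35/2 (m(P) = -⅛*140 = -35/2)
p(r) = 40 + r (p(r) = (-2 + r) + 42 = 40 + r)
(44014 - 1*(-14706))*(-667 + (p(42) - m(-76))) = (44014 - 1*(-14706))*(-667 + ((40 + 42) - 1*(-35/2))) = (44014 + 14706)*(-667 + (82 + 35/2)) = 58720*(-667 + 199/2) = 58720*(-1135/2) = -33323600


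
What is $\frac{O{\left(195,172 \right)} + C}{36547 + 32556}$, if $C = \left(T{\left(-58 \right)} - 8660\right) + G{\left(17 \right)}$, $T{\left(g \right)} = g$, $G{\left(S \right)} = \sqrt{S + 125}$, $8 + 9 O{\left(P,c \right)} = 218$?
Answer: $- \frac{26084}{207309} + \frac{\sqrt{142}}{69103} \approx -0.12565$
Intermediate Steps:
$O{\left(P,c \right)} = \frac{70}{3}$ ($O{\left(P,c \right)} = - \frac{8}{9} + \frac{1}{9} \cdot 218 = - \frac{8}{9} + \frac{218}{9} = \frac{70}{3}$)
$G{\left(S \right)} = \sqrt{125 + S}$
$C = -8718 + \sqrt{142}$ ($C = \left(-58 - 8660\right) + \sqrt{125 + 17} = -8718 + \sqrt{142} \approx -8706.1$)
$\frac{O{\left(195,172 \right)} + C}{36547 + 32556} = \frac{\frac{70}{3} - \left(8718 - \sqrt{142}\right)}{36547 + 32556} = \frac{- \frac{26084}{3} + \sqrt{142}}{69103} = \left(- \frac{26084}{3} + \sqrt{142}\right) \frac{1}{69103} = - \frac{26084}{207309} + \frac{\sqrt{142}}{69103}$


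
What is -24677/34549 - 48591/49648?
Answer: -2903934155/1715288752 ≈ -1.6930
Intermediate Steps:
-24677/34549 - 48591/49648 = -2903934155/1715288752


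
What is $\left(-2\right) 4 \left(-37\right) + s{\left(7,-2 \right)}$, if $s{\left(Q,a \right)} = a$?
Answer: $294$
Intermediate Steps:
$\left(-2\right) 4 \left(-37\right) + s{\left(7,-2 \right)} = \left(-2\right) 4 \left(-37\right) - 2 = \left(-8\right) \left(-37\right) - 2 = 296 - 2 = 294$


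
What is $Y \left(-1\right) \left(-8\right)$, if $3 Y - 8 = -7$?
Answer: $\frac{8}{3} \approx 2.6667$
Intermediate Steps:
$Y = \frac{1}{3}$ ($Y = \frac{8}{3} + \frac{1}{3} \left(-7\right) = \frac{8}{3} - \frac{7}{3} = \frac{1}{3} \approx 0.33333$)
$Y \left(-1\right) \left(-8\right) = \frac{1}{3} \left(-1\right) \left(-8\right) = \left(- \frac{1}{3}\right) \left(-8\right) = \frac{8}{3}$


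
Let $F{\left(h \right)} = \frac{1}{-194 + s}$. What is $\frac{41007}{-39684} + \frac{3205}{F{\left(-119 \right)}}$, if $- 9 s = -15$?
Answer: $- \frac{24462382987}{39684} \approx -6.1643 \cdot 10^{5}$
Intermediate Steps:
$s = \frac{5}{3}$ ($s = \left(- \frac{1}{9}\right) \left(-15\right) = \frac{5}{3} \approx 1.6667$)
$F{\left(h \right)} = - \frac{3}{577}$ ($F{\left(h \right)} = \frac{1}{-194 + \frac{5}{3}} = \frac{1}{- \frac{577}{3}} = - \frac{3}{577}$)
$\frac{41007}{-39684} + \frac{3205}{F{\left(-119 \right)}} = \frac{41007}{-39684} + \frac{3205}{- \frac{3}{577}} = 41007 \left(- \frac{1}{39684}\right) + 3205 \left(- \frac{577}{3}\right) = - \frac{13669}{13228} - \frac{1849285}{3} = - \frac{24462382987}{39684}$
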